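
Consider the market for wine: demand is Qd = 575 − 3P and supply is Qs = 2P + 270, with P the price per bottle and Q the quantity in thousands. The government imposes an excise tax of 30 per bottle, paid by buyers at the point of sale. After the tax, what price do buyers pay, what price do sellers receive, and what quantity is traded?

Before the tax: set 575 − 3P = 2P + 270 → P* = 61, Q* = 392.
With the tax collected from buyers, demand (in seller-price terms) shifts: Qd = 575 − 3(P + 30).
Solving gives Q = 356 with buyers paying 73 and sellers receiving 43 (the 30 wedge).

Buyers pay 73; sellers receive 43; quantity = 356.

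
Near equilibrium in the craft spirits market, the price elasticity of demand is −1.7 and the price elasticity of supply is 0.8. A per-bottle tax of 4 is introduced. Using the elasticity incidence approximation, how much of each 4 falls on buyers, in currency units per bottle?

Incidence ratio: buyers' share ≈ εs / (εs + |εd|) = 0.8 / (0.8 + 1.7) = 0.32.
So buyers bear ≈ 0.32 × 4 = 1.28; sellers bear 2.72.

Buyers bear ≈ 1.28 per bottle.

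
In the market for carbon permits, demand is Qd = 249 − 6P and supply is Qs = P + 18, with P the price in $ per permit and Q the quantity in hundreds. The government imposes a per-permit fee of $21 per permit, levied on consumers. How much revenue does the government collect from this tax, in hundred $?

Before the tax: set 249 − 6P = P + 18 → P* = $33, Q* = 51.
With the tax collected from consumers, demand (in seller-price terms) shifts: Qd = 249 − 6(P + 21).
New equilibrium: consumers pay $36, producers receive $15, Q = 33. (Wedge: Pb − Ps = 21.)
Revenue = t · Q = 21 · 33 = $693.

Tax revenue = $693 hundred.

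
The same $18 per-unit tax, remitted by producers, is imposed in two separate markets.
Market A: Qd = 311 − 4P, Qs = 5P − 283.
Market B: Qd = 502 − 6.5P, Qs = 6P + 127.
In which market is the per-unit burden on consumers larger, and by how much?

Market A: pre-tax P* = $66, Q* = 47; post-tax Q = 7; per-unit burden on consumers = $10.
Market B: pre-tax P* = $30, Q* = 307; post-tax Q = 250.84; per-unit burden on consumers = $8.64.
Difference: $10 vs $8.64 → market A is larger by $1.36.

Market A, by $1.36.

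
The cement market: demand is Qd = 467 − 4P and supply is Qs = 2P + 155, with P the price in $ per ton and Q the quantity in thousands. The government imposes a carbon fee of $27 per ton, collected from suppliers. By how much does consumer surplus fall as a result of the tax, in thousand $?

Without the tax, 467 − 4P = 2P + 155 gives 6P = 312, so P* = $52 and Q* = 259.
With the tax collected from suppliers, supply shifts: Qs = 2(P − 27) + 155.
Solving gives Q = 223 with buyers paying $61 and suppliers receiving $34 (the $27 wedge).
ΔCS is the trapezoid between Q = 223 and Q = 259 of height $9: ½ · (259 + 223) · 9 = $2169.

Consumer surplus falls by $2169 thousand.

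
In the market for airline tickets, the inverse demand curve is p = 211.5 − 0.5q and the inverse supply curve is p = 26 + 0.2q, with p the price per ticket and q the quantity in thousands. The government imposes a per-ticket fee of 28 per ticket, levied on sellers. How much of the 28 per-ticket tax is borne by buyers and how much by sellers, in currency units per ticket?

Rewrite in direct form: qd = 423 − 2p and qs = 5p − 130.
Before the tax: set 423 − 2p = 5p − 130 → p* = 79, q* = 265.
With the tax collected from sellers, supply shifts: qs = 5(p − 28) − 130.
New equilibrium: buyers pay 99, sellers receive 71, q = 225. (Wedge: pb − ps = 28.)
Burden on buyers: 20; on sellers: 8. (They sum to 28.)
The less price-elastic side of the market bears the larger share of a per-unit tax.

Buyers bear 20 per ticket; sellers bear 8 per ticket.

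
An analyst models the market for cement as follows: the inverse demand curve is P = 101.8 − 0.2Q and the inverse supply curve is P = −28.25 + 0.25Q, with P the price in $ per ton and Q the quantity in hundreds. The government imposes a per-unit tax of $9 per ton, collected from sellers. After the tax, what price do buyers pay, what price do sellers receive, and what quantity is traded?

Buyers pay $48; sellers receive $39; quantity = 269.

Inverting to Q(P) form: Qd = 509 − 5P; Qs = 4P + 113.
Before the tax: set 509 − 5P = 4P + 113 → P* = $44, Q* = 289.
With the tax collected from sellers, supply shifts: Qs = 4(P − 9) + 113.
New equilibrium: buyers pay $48, sellers receive $39, Q = 269. (Wedge: Pb − Ps = 9.)
The less price-elastic side of the market bears the larger share of a per-unit tax.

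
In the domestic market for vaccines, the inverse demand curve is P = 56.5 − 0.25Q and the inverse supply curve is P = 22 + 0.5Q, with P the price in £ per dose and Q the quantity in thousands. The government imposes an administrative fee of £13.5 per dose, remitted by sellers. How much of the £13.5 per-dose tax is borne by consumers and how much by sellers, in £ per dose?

Consumers bear £4.5 per dose; sellers bear £9 per dose.

Rewrite in direct form: Qd = 226 − 4P and Qs = 2P − 44.
Without the tax, 226 − 4P = 2P − 44 gives 6P = 270, so P* = £45 and Q* = 46.
With the tax collected from sellers, supply shifts: Qs = 2(P − 13.5) − 44.
New equilibrium: consumers pay £49.5, sellers receive £36, Q = 28. (Wedge: Pb − Ps = 13.5.)
Burden on consumers: £4.5; on sellers: £9. (They sum to £13.5.)
The less price-elastic side of the market bears the larger share of a per-unit tax.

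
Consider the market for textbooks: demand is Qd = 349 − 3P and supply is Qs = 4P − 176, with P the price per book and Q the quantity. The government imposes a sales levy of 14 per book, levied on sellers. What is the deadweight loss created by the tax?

Without the tax, 349 − 3P = 4P − 176 gives 7P = 525, so P* = 75 and Q* = 124.
With the tax collected from sellers, supply shifts: Qs = 4(P − 14) − 176.
New equilibrium: buyers pay 83, sellers receive 69, Q = 100. (Wedge: Pb − Ps = 14.)
Quantity falls by |ΔQ| = |124 − 100| = 24.
DWL = ½ · t · |ΔQ| = ½ · 14 · 24 = 168.

Deadweight loss = 168.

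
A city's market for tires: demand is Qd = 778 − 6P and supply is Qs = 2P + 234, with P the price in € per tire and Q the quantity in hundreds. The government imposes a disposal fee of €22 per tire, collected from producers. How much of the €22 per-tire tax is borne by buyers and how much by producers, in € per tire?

Buyers bear €5.5 per tire; producers bear €16.5 per tire.

Before the tax: set 778 − 6P = 2P + 234 → P* = €68, Q* = 370.
With the tax collected from producers, supply shifts: Qs = 2(P − 22) + 234.
New equilibrium: buyers pay €73.5, producers receive €51.5, Q = 337. (Wedge: Pb − Ps = 22.)
Burden on buyers: €5.5; on producers: €16.5. (They sum to €22.)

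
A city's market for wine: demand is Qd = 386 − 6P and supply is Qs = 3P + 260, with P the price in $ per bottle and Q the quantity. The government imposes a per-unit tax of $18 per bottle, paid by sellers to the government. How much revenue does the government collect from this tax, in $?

Tax revenue = $4788.

Before the tax: set 386 − 6P = 3P + 260 → P* = $14, Q* = 302.
With the tax collected from sellers, supply shifts: Qs = 3(P − 18) + 260.
New equilibrium: buyers pay $20, sellers receive $2, Q = 266. (Wedge: Pb − Ps = 18.)
Revenue = t · Q = 18 · 266 = $4788.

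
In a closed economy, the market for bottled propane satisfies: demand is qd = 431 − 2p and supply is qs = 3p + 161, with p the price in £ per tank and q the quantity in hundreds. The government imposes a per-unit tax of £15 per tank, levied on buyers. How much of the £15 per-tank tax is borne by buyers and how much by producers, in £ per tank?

Buyers bear £9 per tank; producers bear £6 per tank.

Before the tax: set 431 − 2p = 3p + 161 → p* = £54, q* = 323.
With the tax collected from buyers, demand (in seller-price terms) shifts: qd = 431 − 2(p + 15).
New equilibrium: buyers pay £63, producers receive £48, q = 305. (Wedge: pb − ps = 15.)
Burden on buyers: £9; on producers: £6. (They sum to £15.)
The less price-elastic side of the market bears the larger share of a per-unit tax.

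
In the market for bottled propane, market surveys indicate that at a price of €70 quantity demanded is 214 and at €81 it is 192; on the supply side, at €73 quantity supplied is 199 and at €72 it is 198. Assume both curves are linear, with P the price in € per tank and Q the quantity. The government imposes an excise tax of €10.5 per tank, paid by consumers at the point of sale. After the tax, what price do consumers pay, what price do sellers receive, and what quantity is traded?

Consumers pay €79.5; sellers receive €69; quantity = 195.

Demand slope: (192 − 214)/(81 − 70) = -2, so Qd = 354 − 2P.
Supply slope: (198 − 199)/(72 − 73) = 1, so Qs = P + 126.
Before the tax: set 354 − 2P = P + 126 → P* = €76, Q* = 202.
With the tax collected from consumers, demand (in seller-price terms) shifts: Qd = 354 − 2(P + 10.5).
Solving gives Q = 195 with consumers paying €79.5 and sellers receiving €69 (the €10.5 wedge).
The less price-elastic side of the market bears the larger share of a per-unit tax.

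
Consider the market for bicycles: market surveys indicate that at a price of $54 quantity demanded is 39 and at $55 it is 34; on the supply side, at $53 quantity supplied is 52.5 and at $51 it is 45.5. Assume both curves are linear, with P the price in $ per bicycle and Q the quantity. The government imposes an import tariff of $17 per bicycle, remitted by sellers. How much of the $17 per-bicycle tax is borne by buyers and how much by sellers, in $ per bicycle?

Demand slope: (34 − 39)/(55 − 54) = -5, so Qd = 309 − 5P.
Supply slope: (45.5 − 52.5)/(51 − 53) = 3.5, so Qs = 3.5P − 133.
Before the tax: set 309 − 5P = 3.5P − 133 → P* = $52, Q* = 49.
With the tax collected from sellers, supply shifts: Qs = 3.5(P − 17) − 133.
New equilibrium: buyers pay $59, sellers receive $42, Q = 14. (Wedge: Pb − Ps = 17.)
Burden on buyers: $7; on sellers: $10. (They sum to $17.)

Buyers bear $7 per bicycle; sellers bear $10 per bicycle.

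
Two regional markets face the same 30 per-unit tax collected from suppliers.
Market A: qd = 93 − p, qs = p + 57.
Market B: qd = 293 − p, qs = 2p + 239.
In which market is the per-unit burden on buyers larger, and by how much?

Market B, by 5.

Market A: pre-tax p* = 18, q* = 75; post-tax q = 60; per-unit burden on buyers = 15.
Market B: pre-tax p* = 18, q* = 275; post-tax q = 255; per-unit burden on buyers = 20.
Difference: 15 vs 20 → market B is larger by 5.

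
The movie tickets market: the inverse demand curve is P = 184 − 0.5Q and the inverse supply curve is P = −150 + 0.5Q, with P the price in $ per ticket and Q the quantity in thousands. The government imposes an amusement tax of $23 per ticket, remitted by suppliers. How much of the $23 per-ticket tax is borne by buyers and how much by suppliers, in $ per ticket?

Inverting to Q(P) form: Qd = 368 − 2P; Qs = 2P + 300.
Without the tax, 368 − 2P = 2P + 300 gives 4P = 68, so P* = $17 and Q* = 334.
With the tax collected from suppliers, supply shifts: Qs = 2(P − 23) + 300.
New equilibrium: buyers pay $28.5, suppliers receive $5.5, Q = 311. (Wedge: Pb − Ps = 23.)
Burden on buyers: $11.5; on suppliers: $11.5. (They sum to $23.)
The less price-elastic side of the market bears the larger share of a per-unit tax.

Buyers bear $11.5 per ticket; suppliers bear $11.5 per ticket.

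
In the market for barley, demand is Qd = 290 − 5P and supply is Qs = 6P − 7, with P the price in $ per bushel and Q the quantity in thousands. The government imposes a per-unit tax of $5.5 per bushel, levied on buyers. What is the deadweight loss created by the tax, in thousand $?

Before the tax: set 290 − 5P = 6P − 7 → P* = $27, Q* = 155.
With the tax collected from buyers, demand (in seller-price terms) shifts: Qd = 290 − 5(P + 5.5).
Solving gives Q = 140 with buyers paying $30 and sellers receiving $24.5 (the $5.5 wedge).
Quantity falls by |ΔQ| = |155 − 140| = 15.
DWL = ½ · t · |ΔQ| = ½ · 5.5 · 15 = $41.25.

Deadweight loss = $41.25 thousand.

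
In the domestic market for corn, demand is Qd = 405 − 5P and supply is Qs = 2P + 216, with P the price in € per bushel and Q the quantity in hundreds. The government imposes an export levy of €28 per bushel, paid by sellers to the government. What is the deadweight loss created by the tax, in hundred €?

Without the tax, 405 − 5P = 2P + 216 gives 7P = 189, so P* = €27 and Q* = 270.
With the tax collected from sellers, supply shifts: Qs = 2(P − 28) + 216.
New equilibrium: consumers pay €35, sellers receive €7, Q = 230. (Wedge: Pb − Ps = 28.)
Quantity falls by |ΔQ| = |270 − 230| = 40.
DWL = ½ · t · |ΔQ| = ½ · 28 · 40 = €560.

Deadweight loss = €560 hundred.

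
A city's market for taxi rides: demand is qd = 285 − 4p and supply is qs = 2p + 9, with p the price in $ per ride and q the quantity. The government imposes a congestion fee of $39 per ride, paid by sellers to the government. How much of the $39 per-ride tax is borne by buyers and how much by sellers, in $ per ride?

Without the tax, 285 − 4p = 2p + 9 gives 6p = 276, so p* = $46 and q* = 101.
With the tax collected from sellers, supply shifts: qs = 2(p − 39) + 9.
New equilibrium: buyers pay $59, sellers receive $20, q = 49. (Wedge: pb − ps = 39.)
Burden on buyers: $13; on sellers: $26. (They sum to $39.)
The less price-elastic side of the market bears the larger share of a per-unit tax.

Buyers bear $13 per ride; sellers bear $26 per ride.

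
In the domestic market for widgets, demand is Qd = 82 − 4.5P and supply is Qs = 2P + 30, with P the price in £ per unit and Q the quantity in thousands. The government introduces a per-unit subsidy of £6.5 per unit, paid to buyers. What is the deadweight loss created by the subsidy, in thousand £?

Before the subsidy: set 82 − 4.5P = 2P + 30 → P* = £8, Q* = 46.
With a per-unit subsidy paid to buyers, each effectively pays P − 6.5, so demand becomes Qd = 82 − 4.5(P − 6.5).
Solving gives Q = 55 with buyers paying £6 and sellers receiving £12.5 (the £6.5 wedge).
Quantity rises by |ΔQ| = |46 − 55| = 9.
DWL = ½ · t · |ΔQ| = ½ · 6.5 · 9 = £29.25.

Deadweight loss = £29.25 thousand.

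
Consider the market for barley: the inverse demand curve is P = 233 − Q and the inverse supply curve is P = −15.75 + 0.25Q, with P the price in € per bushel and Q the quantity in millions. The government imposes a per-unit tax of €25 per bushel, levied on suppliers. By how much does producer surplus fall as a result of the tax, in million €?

Rewrite in direct form: Qd = 233 − P and Qs = 4P + 63.
Before the tax: set 233 − P = 4P + 63 → P* = €34, Q* = 199.
With the tax collected from suppliers, supply shifts: Qs = 4(P − 25) + 63.
New equilibrium: consumers pay €54, suppliers receive €29, Q = 179. (Wedge: Pb − Ps = 25.)
ΔPS is the trapezoid between Q = 179 and Q = 199 of height €5: ½ · (199 + 179) · 5 = €945.

Producer surplus falls by €945 million.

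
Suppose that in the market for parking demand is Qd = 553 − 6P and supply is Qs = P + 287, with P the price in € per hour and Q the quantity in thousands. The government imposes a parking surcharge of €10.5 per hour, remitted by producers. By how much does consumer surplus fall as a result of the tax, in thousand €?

Before the tax: set 553 − 6P = P + 287 → P* = €38, Q* = 325.
With the tax collected from producers, supply shifts: Qs = (P − 10.5) + 287.
New equilibrium: consumers pay €39.5, producers receive €29, Q = 316. (Wedge: Pb − Ps = 10.5.)
ΔCS is the trapezoid between Q = 316 and Q = 325 of height €1.5: ½ · (325 + 316) · 1.5 = €480.75.

Consumer surplus falls by €480.75 thousand.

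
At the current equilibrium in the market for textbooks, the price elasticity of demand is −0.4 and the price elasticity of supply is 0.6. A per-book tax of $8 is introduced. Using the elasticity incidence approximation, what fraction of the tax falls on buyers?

Buyers' share ≈ 0.6.

Incidence ratio: buyers' share ≈ εs / (εs + |εd|) = 0.6 / (0.6 + 0.4) = 0.6.
Supply is the more elastic side, so buyers bear the larger share.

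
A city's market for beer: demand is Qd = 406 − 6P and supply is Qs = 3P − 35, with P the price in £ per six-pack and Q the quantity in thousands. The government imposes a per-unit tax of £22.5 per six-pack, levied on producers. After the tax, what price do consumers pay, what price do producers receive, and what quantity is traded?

Consumers pay £56.5; producers receive £34; quantity = 67.

Before the tax: set 406 − 6P = 3P − 35 → P* = £49, Q* = 112.
With the tax collected from producers, supply shifts: Qs = 3(P − 22.5) − 35.
Solving gives Q = 67 with consumers paying £56.5 and producers receiving £34 (the £22.5 wedge).
The less price-elastic side of the market bears the larger share of a per-unit tax.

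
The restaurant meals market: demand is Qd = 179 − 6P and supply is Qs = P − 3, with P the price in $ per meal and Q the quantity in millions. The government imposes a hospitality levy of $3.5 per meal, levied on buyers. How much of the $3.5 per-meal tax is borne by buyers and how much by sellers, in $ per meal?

Buyers bear $0.5 per meal; sellers bear $3 per meal.

Before the tax: set 179 − 6P = P − 3 → P* = $26, Q* = 23.
With the tax collected from buyers, demand (in seller-price terms) shifts: Qd = 179 − 6(P + 3.5).
New equilibrium: buyers pay $26.5, sellers receive $23, Q = 20. (Wedge: Pb − Ps = 3.5.)
Burden on buyers: $0.5; on sellers: $3. (They sum to $3.5.)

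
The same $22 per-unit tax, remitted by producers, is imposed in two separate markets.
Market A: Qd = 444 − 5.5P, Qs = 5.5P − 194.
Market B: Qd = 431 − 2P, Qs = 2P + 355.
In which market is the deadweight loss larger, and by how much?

Market A: pre-tax P* = $58, Q* = 125; post-tax Q = 64.5; deadweight loss = $665.5.
Market B: pre-tax P* = $19, Q* = 393; post-tax Q = 371; deadweight loss = $242.
Difference: $665.5 vs $242 → market A is larger by $423.5.

Market A, by $423.5.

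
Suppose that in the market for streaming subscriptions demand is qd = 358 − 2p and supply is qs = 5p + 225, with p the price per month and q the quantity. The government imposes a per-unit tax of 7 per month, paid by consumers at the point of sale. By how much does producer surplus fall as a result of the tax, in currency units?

Without the tax, 358 − 2p = 5p + 225 gives 7p = 133, so p* = 19 and q* = 320.
With the tax collected from consumers, demand (in seller-price terms) shifts: qd = 358 − 2(p + 7).
Solving gives q = 310 with consumers paying 24 and suppliers receiving 17 (the 7 wedge).
ΔPS is the trapezoid between Q = 310 and Q = 320 of height 2: ½ · (320 + 310) · 2 = 630.

Producer surplus falls by 630.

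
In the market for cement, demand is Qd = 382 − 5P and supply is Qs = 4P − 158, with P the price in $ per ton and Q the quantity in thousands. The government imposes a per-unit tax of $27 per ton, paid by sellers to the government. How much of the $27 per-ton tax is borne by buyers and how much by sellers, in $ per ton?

Buyers bear $12 per ton; sellers bear $15 per ton.

Without the tax, 382 − 5P = 4P − 158 gives 9P = 540, so P* = $60 and Q* = 82.
With the tax collected from sellers, supply shifts: Qs = 4(P − 27) − 158.
New equilibrium: buyers pay $72, sellers receive $45, Q = 22. (Wedge: Pb − Ps = 27.)
Burden on buyers: $12; on sellers: $15. (They sum to $27.)
The less price-elastic side of the market bears the larger share of a per-unit tax.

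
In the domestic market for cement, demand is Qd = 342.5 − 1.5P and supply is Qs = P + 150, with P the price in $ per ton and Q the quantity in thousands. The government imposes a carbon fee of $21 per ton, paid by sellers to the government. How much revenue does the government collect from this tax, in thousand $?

Before the tax: set 342.5 − 1.5P = P + 150 → P* = $77, Q* = 227.
With the tax collected from sellers, supply shifts: Qs = (P − 21) + 150.
Solving gives Q = 214.4 with buyers paying $85.4 and sellers receiving $64.4 (the $21 wedge).
Revenue = t · Q = 21 · 214.4 = $4502.4.

Tax revenue = $4502.4 thousand.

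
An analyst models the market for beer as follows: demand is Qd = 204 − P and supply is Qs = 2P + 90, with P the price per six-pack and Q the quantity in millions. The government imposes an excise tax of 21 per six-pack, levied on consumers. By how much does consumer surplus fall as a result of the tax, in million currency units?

Consumer surplus falls by 2226 million.

Without the tax, 204 − P = 2P + 90 gives 3P = 114, so P* = 38 and Q* = 166.
With the tax collected from consumers, demand (in seller-price terms) shifts: Qd = 204 − (P + 21).
New equilibrium: consumers pay 52, sellers receive 31, Q = 152. (Wedge: Pb − Ps = 21.)
ΔCS is the trapezoid between Q = 152 and Q = 166 of height 14: ½ · (166 + 152) · 14 = 2226.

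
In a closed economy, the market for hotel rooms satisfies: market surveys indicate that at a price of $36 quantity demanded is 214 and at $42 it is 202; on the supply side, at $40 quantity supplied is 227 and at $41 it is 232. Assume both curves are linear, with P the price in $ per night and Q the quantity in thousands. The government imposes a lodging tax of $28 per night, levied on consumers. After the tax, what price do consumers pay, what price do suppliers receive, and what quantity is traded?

Consumers pay $57; suppliers receive $29; quantity = 172.

Demand slope: (202 − 214)/(42 − 36) = -2, so Qd = 286 − 2P.
Supply slope: (232 − 227)/(41 − 40) = 5, so Qs = 5P + 27.
Before the tax: set 286 − 2P = 5P + 27 → P* = $37, Q* = 212.
With the tax collected from consumers, demand (in seller-price terms) shifts: Qd = 286 − 2(P + 28).
Solving gives Q = 172 with consumers paying $57 and suppliers receiving $29 (the $28 wedge).
The less price-elastic side of the market bears the larger share of a per-unit tax.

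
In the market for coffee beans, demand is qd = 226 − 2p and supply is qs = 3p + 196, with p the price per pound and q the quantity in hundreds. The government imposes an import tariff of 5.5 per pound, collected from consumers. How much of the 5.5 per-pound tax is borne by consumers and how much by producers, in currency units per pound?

Consumers bear 3.3 per pound; producers bear 2.2 per pound.

Before the tax: set 226 − 2p = 3p + 196 → p* = 6, q* = 214.
With the tax collected from consumers, demand (in seller-price terms) shifts: qd = 226 − 2(p + 5.5).
New equilibrium: consumers pay 9.3, producers receive 3.8, q = 207.4. (Wedge: pb − ps = 5.5.)
Burden on consumers: 3.3; on producers: 2.2. (They sum to 5.5.)
The less price-elastic side of the market bears the larger share of a per-unit tax.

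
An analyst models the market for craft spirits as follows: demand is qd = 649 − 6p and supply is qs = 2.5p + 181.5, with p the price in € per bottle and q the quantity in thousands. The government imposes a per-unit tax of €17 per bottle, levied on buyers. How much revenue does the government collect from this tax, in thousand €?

Without the tax, 649 − 6p = 2.5p + 181.5 gives 8.5p = 467.5, so p* = €55 and q* = 319.
With the tax collected from buyers, demand (in seller-price terms) shifts: qd = 649 − 6(p + 17).
New equilibrium: buyers pay €60, sellers receive €43, q = 289. (Wedge: pb − ps = 17.)
Revenue = t · Q = 17 · 289 = €4913.

Tax revenue = €4913 thousand.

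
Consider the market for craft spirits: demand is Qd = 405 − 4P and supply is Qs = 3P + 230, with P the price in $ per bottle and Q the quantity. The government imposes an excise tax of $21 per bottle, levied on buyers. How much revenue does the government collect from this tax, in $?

Without the tax, 405 − 4P = 3P + 230 gives 7P = 175, so P* = $25 and Q* = 305.
With the tax collected from buyers, demand (in seller-price terms) shifts: Qd = 405 − 4(P + 21).
New equilibrium: buyers pay $34, suppliers receive $13, Q = 269. (Wedge: Pb − Ps = 21.)
Revenue = t · Q = 21 · 269 = $5649.

Tax revenue = $5649.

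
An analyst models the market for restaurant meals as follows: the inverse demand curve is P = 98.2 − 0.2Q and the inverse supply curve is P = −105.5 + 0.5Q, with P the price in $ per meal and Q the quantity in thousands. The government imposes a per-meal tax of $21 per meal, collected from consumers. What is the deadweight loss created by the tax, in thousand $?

Inverting to Q(P) form: Qd = 491 − 5P; Qs = 2P + 211.
Before the tax: set 491 − 5P = 2P + 211 → P* = $40, Q* = 291.
With the tax collected from consumers, demand (in seller-price terms) shifts: Qd = 491 − 5(P + 21).
Solving gives Q = 261 with consumers paying $46 and producers receiving $25 (the $21 wedge).
Quantity falls by |ΔQ| = |291 − 261| = 30.
DWL = ½ · t · |ΔQ| = ½ · 21 · 30 = $315.

Deadweight loss = $315 thousand.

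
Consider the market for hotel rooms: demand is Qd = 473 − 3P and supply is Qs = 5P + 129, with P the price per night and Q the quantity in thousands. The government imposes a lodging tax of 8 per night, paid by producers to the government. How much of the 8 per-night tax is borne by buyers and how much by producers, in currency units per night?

Without the tax, 473 − 3P = 5P + 129 gives 8P = 344, so P* = 43 and Q* = 344.
With the tax collected from producers, supply shifts: Qs = 5(P − 8) + 129.
Solving gives Q = 329 with buyers paying 48 and producers receiving 40 (the 8 wedge).
Burden on buyers: 5; on producers: 3. (They sum to 8.)
The less price-elastic side of the market bears the larger share of a per-unit tax.

Buyers bear 5 per night; producers bear 3 per night.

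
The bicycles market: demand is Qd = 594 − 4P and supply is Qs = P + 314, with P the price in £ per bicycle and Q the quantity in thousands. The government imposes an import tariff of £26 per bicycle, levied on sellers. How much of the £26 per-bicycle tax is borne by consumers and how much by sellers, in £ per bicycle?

Before the tax: set 594 − 4P = P + 314 → P* = £56, Q* = 370.
With the tax collected from sellers, supply shifts: Qs = (P − 26) + 314.
Solving gives Q = 349.2 with consumers paying £61.2 and sellers receiving £35.2 (the £26 wedge).
Burden on consumers: £5.2; on sellers: £20.8. (They sum to £26.)

Consumers bear £5.2 per bicycle; sellers bear £20.8 per bicycle.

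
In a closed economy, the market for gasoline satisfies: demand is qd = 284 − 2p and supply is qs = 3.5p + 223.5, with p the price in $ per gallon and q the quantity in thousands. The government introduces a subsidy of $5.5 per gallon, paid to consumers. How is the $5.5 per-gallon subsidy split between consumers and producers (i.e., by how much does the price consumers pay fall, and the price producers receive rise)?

Without the subsidy, 284 − 2p = 3.5p + 223.5 gives 5.5p = 60.5, so p* = $11 and q* = 262.
With a per-unit subsidy paid to consumers, each effectively pays p − 5.5, so demand becomes qd = 284 − 2(p − 5.5).
New equilibrium: consumers pay $7.5, producers receive $13, q = 269. (Wedge: pb − ps = −5.5.)
Gain to consumers: $3.5; to producers: $2. (They sum to $5.5.)

Consumers gain $3.5 per gallon; producers gain $2 per gallon.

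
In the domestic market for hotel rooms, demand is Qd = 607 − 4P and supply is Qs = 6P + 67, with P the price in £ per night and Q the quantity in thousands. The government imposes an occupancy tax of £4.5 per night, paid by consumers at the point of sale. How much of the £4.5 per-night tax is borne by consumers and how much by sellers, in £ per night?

Consumers bear £2.7 per night; sellers bear £1.8 per night.

Without the tax, 607 − 4P = 6P + 67 gives 10P = 540, so P* = £54 and Q* = 391.
With the tax collected from consumers, demand (in seller-price terms) shifts: Qd = 607 − 4(P + 4.5).
New equilibrium: consumers pay £56.7, sellers receive £52.2, Q = 380.2. (Wedge: Pb − Ps = 4.5.)
Burden on consumers: £2.7; on sellers: £1.8. (They sum to £4.5.)
The less price-elastic side of the market bears the larger share of a per-unit tax.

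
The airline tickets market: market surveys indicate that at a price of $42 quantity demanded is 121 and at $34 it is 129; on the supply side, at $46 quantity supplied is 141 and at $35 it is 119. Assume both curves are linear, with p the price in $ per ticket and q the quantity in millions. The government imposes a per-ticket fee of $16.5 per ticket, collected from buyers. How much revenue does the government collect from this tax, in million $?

Demand slope: (129 − 121)/(34 − 42) = -1, so qd = 163 − p.
Supply slope: (119 − 141)/(35 − 46) = 2, so qs = 2p + 49.
Without the tax, 163 − p = 2p + 49 gives 3p = 114, so p* = $38 and q* = 125.
With the tax collected from buyers, demand (in seller-price terms) shifts: qd = 163 − (p + 16.5).
New equilibrium: buyers pay $49, sellers receive $32.5, q = 114. (Wedge: pb − ps = 16.5.)
Revenue = t · Q = 16.5 · 114 = $1881.

Tax revenue = $1881 million.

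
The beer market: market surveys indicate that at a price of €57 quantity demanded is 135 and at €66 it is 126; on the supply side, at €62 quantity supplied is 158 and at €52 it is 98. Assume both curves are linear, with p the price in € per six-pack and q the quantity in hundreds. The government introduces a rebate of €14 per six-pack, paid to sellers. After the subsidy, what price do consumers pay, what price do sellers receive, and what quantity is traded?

Consumers pay €46; sellers receive €60; quantity = 146.

Demand slope: (126 − 135)/(66 − 57) = -1, so qd = 192 − p.
Supply slope: (98 − 158)/(52 − 62) = 6, so qs = 6p − 214.
Without the subsidy, 192 − p = 6p − 214 gives 7p = 406, so p* = €58 and q* = 134.
With a per-unit subsidy paid to sellers, each receives p + 14 per unit sold, so supply becomes qs = 6(p + 14) − 214.
Solving gives q = 146 with consumers paying €46 and sellers receiving €60 (the €14 wedge).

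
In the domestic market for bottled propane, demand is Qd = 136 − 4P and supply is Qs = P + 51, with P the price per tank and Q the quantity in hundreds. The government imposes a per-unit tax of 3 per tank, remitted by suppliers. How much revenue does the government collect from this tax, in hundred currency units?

Without the tax, 136 − 4P = P + 51 gives 5P = 85, so P* = 17 and Q* = 68.
With the tax collected from suppliers, supply shifts: Qs = (P − 3) + 51.
Solving gives Q = 65.6 with consumers paying 17.6 and suppliers receiving 14.6 (the 3 wedge).
Revenue = t · Q = 3 · 65.6 = 196.8.

Tax revenue = 196.8 hundred.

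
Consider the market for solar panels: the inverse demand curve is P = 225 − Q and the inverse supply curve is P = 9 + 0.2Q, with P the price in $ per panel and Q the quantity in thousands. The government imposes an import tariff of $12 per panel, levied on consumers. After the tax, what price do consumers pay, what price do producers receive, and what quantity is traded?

Rewrite in direct form: Qd = 225 − P and Qs = 5P − 45.
Before the tax: set 225 − P = 5P − 45 → P* = $45, Q* = 180.
With the tax collected from consumers, demand (in seller-price terms) shifts: Qd = 225 − (P + 12).
New equilibrium: consumers pay $55, producers receive $43, Q = 170. (Wedge: Pb − Ps = 12.)
The less price-elastic side of the market bears the larger share of a per-unit tax.

Consumers pay $55; producers receive $43; quantity = 170.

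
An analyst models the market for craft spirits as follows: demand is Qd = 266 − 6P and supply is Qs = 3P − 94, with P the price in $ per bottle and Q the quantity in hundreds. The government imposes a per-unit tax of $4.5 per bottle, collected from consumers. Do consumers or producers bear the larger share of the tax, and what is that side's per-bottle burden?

Producers bear the larger share: $3 per bottle.

Without the tax, 266 − 6P = 3P − 94 gives 9P = 360, so P* = $40 and Q* = 26.
With the tax collected from consumers, demand (in seller-price terms) shifts: Qd = 266 − 6(P + 4.5).
Solving gives Q = 17 with consumers paying $41.5 and producers receiving $37 (the $4.5 wedge).
Per-bottle burden: consumers $1.5, producers $3.
Producers take the larger share because supply is less price-elastic here (demand slope 6 vs supply slope 3).
The less price-elastic side of the market bears the larger share of a per-unit tax.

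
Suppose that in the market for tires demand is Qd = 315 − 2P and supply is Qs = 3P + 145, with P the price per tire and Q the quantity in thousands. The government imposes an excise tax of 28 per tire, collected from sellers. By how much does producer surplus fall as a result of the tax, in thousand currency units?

Without the tax, 315 − 2P = 3P + 145 gives 5P = 170, so P* = 34 and Q* = 247.
With the tax collected from sellers, supply shifts: Qs = 3(P − 28) + 145.
New equilibrium: buyers pay 50.8, sellers receive 22.8, Q = 213.4. (Wedge: Pb − Ps = 28.)
ΔPS is the trapezoid between Q = 213.4 and Q = 247 of height 11.2: ½ · (247 + 213.4) · 11.2 = 2578.24.

Producer surplus falls by 2578.24 thousand.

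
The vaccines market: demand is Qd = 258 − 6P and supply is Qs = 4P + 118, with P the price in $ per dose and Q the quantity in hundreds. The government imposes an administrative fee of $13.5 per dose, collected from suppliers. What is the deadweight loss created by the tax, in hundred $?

Before the tax: set 258 − 6P = 4P + 118 → P* = $14, Q* = 174.
With the tax collected from suppliers, supply shifts: Qs = 4(P − 13.5) + 118.
New equilibrium: buyers pay $19.4, suppliers receive $5.9, Q = 141.6. (Wedge: Pb − Ps = 13.5.)
Quantity falls by |ΔQ| = |174 − 141.6| = 32.4.
DWL = ½ · t · |ΔQ| = ½ · 13.5 · 32.4 = $218.7.

Deadweight loss = $218.7 hundred.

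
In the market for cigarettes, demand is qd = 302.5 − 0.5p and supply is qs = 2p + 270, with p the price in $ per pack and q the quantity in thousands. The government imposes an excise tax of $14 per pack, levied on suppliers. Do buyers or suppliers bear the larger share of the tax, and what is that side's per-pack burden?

Before the tax: set 302.5 − 0.5p = 2p + 270 → p* = $13, q* = 296.
With the tax collected from suppliers, supply shifts: qs = 2(p − 14) + 270.
Solving gives q = 290.4 with buyers paying $24.2 and suppliers receiving $10.2 (the $14 wedge).
Per-pack burden: buyers $11.2, suppliers $2.8.
Buyers take the larger share because demand is less price-elastic here (demand slope 0.5 vs supply slope 2).

Buyers bear the larger share: $11.2 per pack.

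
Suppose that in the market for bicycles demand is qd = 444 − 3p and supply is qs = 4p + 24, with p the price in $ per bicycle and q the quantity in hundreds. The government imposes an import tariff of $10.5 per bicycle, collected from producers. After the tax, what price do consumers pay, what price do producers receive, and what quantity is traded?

Consumers pay $66; producers receive $55.5; quantity = 246.

Without the tax, 444 − 3p = 4p + 24 gives 7p = 420, so p* = $60 and q* = 264.
With the tax collected from producers, supply shifts: qs = 4(p − 10.5) + 24.
New equilibrium: consumers pay $66, producers receive $55.5, q = 246. (Wedge: pb − ps = 10.5.)
The less price-elastic side of the market bears the larger share of a per-unit tax.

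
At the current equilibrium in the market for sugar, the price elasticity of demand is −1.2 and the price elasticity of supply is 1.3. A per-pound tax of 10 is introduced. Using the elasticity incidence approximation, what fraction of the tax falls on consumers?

Incidence ratio: consumers' share ≈ εs / (εs + |εd|) = 1.3 / (1.3 + 1.2) = 0.52.
Supply is the more elastic side, so consumers bear the larger share.

Consumers' share ≈ 0.52.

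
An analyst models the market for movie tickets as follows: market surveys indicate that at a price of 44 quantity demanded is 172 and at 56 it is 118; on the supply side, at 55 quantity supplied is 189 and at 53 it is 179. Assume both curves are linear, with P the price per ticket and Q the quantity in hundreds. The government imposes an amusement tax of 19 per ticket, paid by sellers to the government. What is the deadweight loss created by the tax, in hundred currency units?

Demand slope: (118 − 172)/(56 − 44) = -4.5, so Qd = 370 − 4.5P.
Supply slope: (179 − 189)/(53 − 55) = 5, so Qs = 5P − 86.
Without the tax, 370 − 4.5P = 5P − 86 gives 9.5P = 456, so P* = 48 and Q* = 154.
With the tax collected from sellers, supply shifts: Qs = 5(P − 19) − 86.
Solving gives Q = 109 with buyers paying 58 and sellers receiving 39 (the 19 wedge).
Quantity falls by |ΔQ| = |154 − 109| = 45.
DWL = ½ · t · |ΔQ| = ½ · 19 · 45 = 427.5.

Deadweight loss = 427.5 hundred.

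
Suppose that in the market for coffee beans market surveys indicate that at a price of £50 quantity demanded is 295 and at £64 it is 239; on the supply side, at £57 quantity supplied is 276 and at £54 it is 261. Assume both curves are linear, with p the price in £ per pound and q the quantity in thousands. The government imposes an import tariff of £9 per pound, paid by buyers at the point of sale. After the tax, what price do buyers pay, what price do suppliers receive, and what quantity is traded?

Buyers pay £61; suppliers receive £52; quantity = 251.

Demand slope: (239 − 295)/(64 − 50) = -4, so qd = 495 − 4p.
Supply slope: (261 − 276)/(54 − 57) = 5, so qs = 5p − 9.
Before the tax: set 495 − 4p = 5p − 9 → p* = £56, q* = 271.
With the tax collected from buyers, demand (in seller-price terms) shifts: qd = 495 − 4(p + 9).
New equilibrium: buyers pay £61, suppliers receive £52, q = 251. (Wedge: pb − ps = 9.)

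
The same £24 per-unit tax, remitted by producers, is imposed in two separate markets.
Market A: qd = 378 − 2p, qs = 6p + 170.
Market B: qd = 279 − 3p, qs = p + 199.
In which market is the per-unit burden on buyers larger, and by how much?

Market A: pre-tax p* = £26, q* = 326; post-tax q = 290; per-unit burden on buyers = £18.
Market B: pre-tax p* = £20, q* = 219; post-tax q = 201; per-unit burden on buyers = £6.
Difference: £18 vs £6 → market A is larger by £12.

Market A, by £12.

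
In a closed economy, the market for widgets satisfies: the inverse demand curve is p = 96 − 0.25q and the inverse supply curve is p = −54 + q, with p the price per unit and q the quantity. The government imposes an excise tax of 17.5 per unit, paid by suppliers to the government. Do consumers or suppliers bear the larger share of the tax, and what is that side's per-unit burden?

Rewrite in direct form: qd = 384 − 4p and qs = p + 54.
Without the tax, 384 − 4p = p + 54 gives 5p = 330, so p* = 66 and q* = 120.
With the tax collected from suppliers, supply shifts: qs = (p − 17.5) + 54.
New equilibrium: consumers pay 69.5, suppliers receive 52, q = 106. (Wedge: pb − ps = 17.5.)
Per-unit burden: consumers 3.5, suppliers 14.
Suppliers take the larger share because supply is less price-elastic here (demand slope 4 vs supply slope 1).
The less price-elastic side of the market bears the larger share of a per-unit tax.

Suppliers bear the larger share: 14 per unit.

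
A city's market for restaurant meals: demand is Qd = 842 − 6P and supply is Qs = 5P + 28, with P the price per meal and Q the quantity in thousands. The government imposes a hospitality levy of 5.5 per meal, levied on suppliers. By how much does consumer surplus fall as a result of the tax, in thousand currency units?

Consumer surplus falls by 976.25 thousand.

Before the tax: set 842 − 6P = 5P + 28 → P* = 74, Q* = 398.
With the tax collected from suppliers, supply shifts: Qs = 5(P − 5.5) + 28.
Solving gives Q = 383 with buyers paying 76.5 and suppliers receiving 71 (the 5.5 wedge).
ΔCS is the trapezoid between Q = 383 and Q = 398 of height 2.5: ½ · (398 + 383) · 2.5 = 976.25.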